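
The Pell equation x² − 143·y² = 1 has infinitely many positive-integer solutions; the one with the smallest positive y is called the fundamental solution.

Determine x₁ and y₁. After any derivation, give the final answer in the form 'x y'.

12 1

d=143: √d = [11; 1,22] (ℓ=2, even), read p_1/q_1
i=0: a=11 ⇒ p=11, q=1
i=1: a=1 ⇒ p=12, q=1
fundamental: x₁=12, y₁=1  (since 144 − 143·1 = 1)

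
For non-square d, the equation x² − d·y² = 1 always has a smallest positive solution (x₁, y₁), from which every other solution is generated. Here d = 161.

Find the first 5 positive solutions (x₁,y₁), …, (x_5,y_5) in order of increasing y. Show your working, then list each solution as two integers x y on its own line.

11775 928
277301249 21854400
6530444402175 514671119072
153791965393920001 12120504832291200
3621800778496371621375 285437888285786640928

[12; 1,2,4,1,2,1,4,2,1,24] for √161; ℓ=10 ⇒ convergent index 9
step 0: (12, 1)  from 12·(1,0) + (0,1)
step 1: (13, 1)  from 1·(12,1) + (1,0)
…
step 3: (165, 13)  from 4·(38,3) + (13,1)
…
step 5: (571, 45)  from 2·(203,16) + (165,13)
step 6: (774, 61)  from 1·(571,45) + (203,16)
step 7: (3667, 289)  from 4·(774,61) + (571,45)
step 8: (8108, 639)  from 2·(3667,289) + (774,61)
step 9: (11775, 928)  from 1·(8108,639) + (3667,289)
fundamental: x₁=11775, y₁=928  (since 138650625 − 161·861184 = 1)
(11775+928√161)^2 = 277301249 + 21854400√161
(11775+928√161)^3 = 6530444402175 + 514671119072√161
(11775+928√161)^4 = 153791965393920001 + 12120504832291200√161
(11775+928√161)^5 = 3621800778496371621375 + 285437888285786640928√161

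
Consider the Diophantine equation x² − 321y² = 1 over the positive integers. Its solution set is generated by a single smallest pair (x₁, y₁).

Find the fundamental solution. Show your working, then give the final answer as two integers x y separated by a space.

√321 = [17; 1,10,1,34, …], period ℓ=4 (even) → k=3
k=0  a_k=17  p_k/q_k = 17/1
k=1  a_k=1  p_k/q_k = 18/1
k=2  a_k=10  p_k/q_k = 197/11
k=3  a_k=1  p_k/q_k = 215/12
→ (215, 12).  Check: 215²=46225, 321·12²=46224, difference 1.

215 12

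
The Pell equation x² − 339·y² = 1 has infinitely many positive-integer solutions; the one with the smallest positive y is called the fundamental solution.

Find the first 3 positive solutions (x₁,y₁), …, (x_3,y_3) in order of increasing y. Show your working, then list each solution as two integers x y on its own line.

√339 → a₀=18, period (2,2,2,1,17,1,2,2,2,36); ℓ=10 even so k=9
step 0: (18, 1)  from 18·(1,0) + (0,1)
…
step 2: (92, 5)  from 2·(37,2) + (18,1)
…
step 6: (5855, 318)  from 1·(5542,301) + (313,17)
step 7: (17252, 937)  from 2·(5855,318) + (5542,301)
step 8: (40359, 2192)  from 2·(17252,937) + (5855,318)
step 9: (97970, 5321)  from 2·(40359,2192) + (17252,937)
→ (97970, 5321).  Check: 97970²=9598120900, 339·5321²=9598120899, difference 1.
(x_2, y_2) = (97970·97970 + 339·5321·5321, 97970·5321 + 5321·97970) = (19196241799, 1042596740)
(x_3, y_3) = (97970·19196241799 + 339·5321·1042596740, 97970·1042596740 + 5321·19196241799) = (3761311617998090, 204286405230279)

97970 5321
19196241799 1042596740
3761311617998090 204286405230279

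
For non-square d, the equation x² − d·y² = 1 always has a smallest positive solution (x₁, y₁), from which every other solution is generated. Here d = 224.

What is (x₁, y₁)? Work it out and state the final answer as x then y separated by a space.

√224 = [14; 1,28, …], period ℓ=2 (even) → k=1
k=0  a_k=14  p_k/q_k = 14/1
k=1  a_k=1  p_k/q_k = 15/1
(x₁, y₁) = (15, 1);  15² − 224·1² = 1 ✓

15 1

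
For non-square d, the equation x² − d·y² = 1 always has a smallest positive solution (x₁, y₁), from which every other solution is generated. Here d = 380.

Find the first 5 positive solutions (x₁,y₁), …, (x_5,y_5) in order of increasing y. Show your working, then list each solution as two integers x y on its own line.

d=380: √d = [19; 2,38] (ℓ=2, even), read p_1/q_1
k=0  a_k=19  p_k/q_k = 19/1
k=1  a_k=2  p_k/q_k = 39/2
→ (39, 2).  Check: 39²=1521, 380·2²=1520, difference 1.
k=2:  x_2 = 39·39+380·2·2 = 3041,  y_2 = 39·2+2·39 = 156
k=3:  x_3 = 39·3041+380·2·156 = 237159,  y_3 = 39·156+2·3041 = 12166
k=4:  x_4 = 39·237159+380·2·12166 = 18495361,  y_4 = 39·12166+2·237159 = 948792
k=5:  x_5 = 39·18495361+380·2·948792 = 1442400999,  y_5 = 39·948792+2·18495361 = 73993610

39 2
3041 156
237159 12166
18495361 948792
1442400999 73993610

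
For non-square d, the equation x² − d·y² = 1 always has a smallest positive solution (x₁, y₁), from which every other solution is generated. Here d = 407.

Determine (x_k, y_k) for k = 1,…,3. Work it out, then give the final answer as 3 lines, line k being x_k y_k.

d=407: √d = [20; 5,1,2,1,5,40] (ℓ=6, even), read p_5/q_5
k=0  a_k=20  p_k/q_k = 20/1
…
k=4  a_k=1  p_k/q_k = 464/23
k=5  a_k=5  p_k/q_k = 2663/132
(x₁, y₁) = (2663, 132);  2663² − 407·132² = 1 ✓
k=2:  x_2 = 2663·2663+407·132·132 = 14183137,  y_2 = 2663·132+132·2663 = 703032
k=3:  x_3 = 2663·14183137+407·132·703032 = 75539384999,  y_3 = 2663·703032+132·14183137 = 3744348300

2663 132
14183137 703032
75539384999 3744348300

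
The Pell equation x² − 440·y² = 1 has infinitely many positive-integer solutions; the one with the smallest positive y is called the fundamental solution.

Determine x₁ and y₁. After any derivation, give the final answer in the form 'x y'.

21 1

√440 → a₀=20, period (1,40); ℓ=2 even so k=1
k=0  a_k=20  p_k/q_k = 20/1
k=1  a_k=1  p_k/q_k = 21/1
fundamental: x₁=21, y₁=1  (since 441 − 440·1 = 1)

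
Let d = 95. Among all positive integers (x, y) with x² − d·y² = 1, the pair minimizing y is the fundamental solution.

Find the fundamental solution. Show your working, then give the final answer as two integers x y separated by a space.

39 4

√95 = [9; 1,2,1,18, …], period ℓ=4 (even) → k=3
k=0  a_k=9  p_k/q_k = 9/1
k=1  a_k=1  p_k/q_k = 10/1
k=2  a_k=2  p_k/q_k = 29/3
k=3  a_k=1  p_k/q_k = 39/4
fundamental: x₁=39, y₁=4  (since 1521 − 95·16 = 1)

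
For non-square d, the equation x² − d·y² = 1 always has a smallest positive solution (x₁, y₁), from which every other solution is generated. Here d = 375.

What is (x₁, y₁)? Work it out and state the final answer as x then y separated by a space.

√375 → a₀=19, period (2,1,2,1,5,1,2,1,2,38); ℓ=10 even so k=9
step 0: (19, 1)  from 19·(1,0) + (0,1)
step 1: (39, 2)  from 2·(19,1) + (1,0)
…
step 4: (213, 11)  from 1·(155,8) + (58,3)
step 5: (1220, 63)  from 5·(213,11) + (155,8)
step 6: (1433, 74)  from 1·(1220,63) + (213,11)
step 7: (4086, 211)  from 2·(1433,74) + (1220,63)
step 8: (5519, 285)  from 1·(4086,211) + (1433,74)
step 9: (15124, 781)  from 2·(5519,285) + (4086,211)
→ (15124, 781).  Check: 15124²=228735376, 375·781²=228735375, difference 1.

15124 781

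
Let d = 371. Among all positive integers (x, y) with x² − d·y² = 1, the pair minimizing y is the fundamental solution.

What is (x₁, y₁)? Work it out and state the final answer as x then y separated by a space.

[19; 3,1,4,1,3,38] for √371; ℓ=6 ⇒ convergent index 5
i=0: a=19 ⇒ p=19, q=1
i=1: a=3 ⇒ p=58, q=3
…
i=4: a=1 ⇒ p=443, q=23
i=5: a=3 ⇒ p=1695, q=88
fundamental: x₁=1695, y₁=88  (since 2873025 − 371·7744 = 1)

1695 88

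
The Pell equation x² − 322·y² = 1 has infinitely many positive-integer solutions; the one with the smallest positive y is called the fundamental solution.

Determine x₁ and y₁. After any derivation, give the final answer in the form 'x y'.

√322 → a₀=17, period (1,16,1,34); ℓ=4 even so k=3
step 0: (17, 1)  from 17·(1,0) + (0,1)
step 1: (18, 1)  from 1·(17,1) + (1,0)
step 2: (305, 17)  from 16·(18,1) + (17,1)
step 3: (323, 18)  from 1·(305,17) + (18,1)
→ (323, 18).  Check: 323²=104329, 322·18²=104328, difference 1.

323 18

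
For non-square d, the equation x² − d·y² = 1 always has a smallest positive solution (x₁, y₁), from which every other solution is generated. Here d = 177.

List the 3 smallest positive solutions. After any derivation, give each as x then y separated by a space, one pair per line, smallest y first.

62423 4692
7793261857 585777432
972957569736599 73131969270780

√177 = [13; 3,3,2,8,2,3,3,26, …], period ℓ=8 (even) → k=7
k=0  a_k=13  p_k/q_k = 13/1
…
k=2  a_k=3  p_k/q_k = 133/10
…
k=4  a_k=8  p_k/q_k = 2581/194
…
k=6  a_k=3  p_k/q_k = 18985/1427
k=7  a_k=3  p_k/q_k = 62423/4692
(x₁, y₁) = (62423, 4692);  62423² − 177·4692² = 1 ✓
n=2: (62423,4692)∘(62423,4692) = (62423·62423+177·4692·4692, 62423·4692+4692·62423) = (7793261857,585777432)
n=3: (7793261857,585777432)∘(62423,4692) = (62423·7793261857+177·4692·585777432, 62423·585777432+4692·7793261857) = (972957569736599,73131969270780)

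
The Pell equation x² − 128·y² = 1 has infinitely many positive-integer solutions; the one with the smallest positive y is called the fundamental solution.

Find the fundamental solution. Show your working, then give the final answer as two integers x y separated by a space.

577 51

√128 → a₀=11, period (3,5,3,22); ℓ=4 even so k=3
a_0=11:  p_0=11·1+0=11,  q_0=11·0+1=1
a_1=3:  p_1=3·11+1=34,  q_1=3·1+0=3
a_2=5:  p_2=5·34+11=181,  q_2=5·3+1=16
a_3=3:  p_3=3·181+34=577,  q_3=3·16+3=51
fundamental: x₁=577, y₁=51  (since 332929 − 128·2601 = 1)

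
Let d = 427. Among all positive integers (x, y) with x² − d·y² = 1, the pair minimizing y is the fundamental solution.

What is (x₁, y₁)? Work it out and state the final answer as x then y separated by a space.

d=427: √d = [20; 1,1,1,40] (ℓ=4, even), read p_3/q_3
i=0: a=20 ⇒ p=20, q=1
…
i=2: a=1 ⇒ p=41, q=2
i=3: a=1 ⇒ p=62, q=3
(x₁, y₁) = (62, 3);  62² − 427·3² = 1 ✓

62 3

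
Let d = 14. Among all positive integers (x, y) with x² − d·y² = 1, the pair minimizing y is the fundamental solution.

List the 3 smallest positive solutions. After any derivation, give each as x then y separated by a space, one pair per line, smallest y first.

d=14: √d = [3; 1,2,1,6] (ℓ=4, even), read p_3/q_3
k=0  a_k=3  p_k/q_k = 3/1
…
k=2  a_k=2  p_k/q_k = 11/3
k=3  a_k=1  p_k/q_k = 15/4
fundamental: x₁=15, y₁=4  (since 225 − 14·16 = 1)
n=2: (15,4)∘(15,4) = (15·15+14·4·4, 15·4+4·15) = (449,120)
n=3: (449,120)∘(15,4) = (15·449+14·4·120, 15·120+4·449) = (13455,3596)

15 4
449 120
13455 3596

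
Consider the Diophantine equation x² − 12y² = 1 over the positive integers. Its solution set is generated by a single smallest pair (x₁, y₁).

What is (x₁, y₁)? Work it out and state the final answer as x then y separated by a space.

7 2

[3; 2,6] for √12; ℓ=2 ⇒ convergent index 1
a_0=3:  p_0=3·1+0=3,  q_0=3·0+1=1
a_1=2:  p_1=2·3+1=7,  q_1=2·1+0=2
(x₁, y₁) = (7, 2);  7² − 12·2² = 1 ✓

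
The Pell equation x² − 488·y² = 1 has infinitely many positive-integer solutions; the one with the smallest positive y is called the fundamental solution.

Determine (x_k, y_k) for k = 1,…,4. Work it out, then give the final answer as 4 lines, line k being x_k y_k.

d=488: √d = [22; 11,44] (ℓ=2, even), read p_1/q_1
step 0: (22, 1)  from 22·(1,0) + (0,1)
step 1: (243, 11)  from 11·(22,1) + (1,0)
(x₁, y₁) = (243, 11);  243² − 488·11² = 1 ✓
k=2:  x_2 = 243·243+488·11·11 = 118097,  y_2 = 243·11+11·243 = 5346
k=3:  x_3 = 243·118097+488·11·5346 = 57394899,  y_3 = 243·5346+11·118097 = 2598145
k=4:  x_4 = 243·57394899+488·11·2598145 = 27893802817,  y_4 = 243·2598145+11·57394899 = 1262693124

243 11
118097 5346
57394899 2598145
27893802817 1262693124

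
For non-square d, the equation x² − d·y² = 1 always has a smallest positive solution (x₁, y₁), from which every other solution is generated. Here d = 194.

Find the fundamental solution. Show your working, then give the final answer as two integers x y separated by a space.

√194 = [13; 1,12,1,26, …], period ℓ=4 (even) → k=3
step 0: (13, 1)  from 13·(1,0) + (0,1)
step 1: (14, 1)  from 1·(13,1) + (1,0)
step 2: (181, 13)  from 12·(14,1) + (13,1)
step 3: (195, 14)  from 1·(181,13) + (14,1)
→ (195, 14).  Check: 195²=38025, 194·14²=38024, difference 1.

195 14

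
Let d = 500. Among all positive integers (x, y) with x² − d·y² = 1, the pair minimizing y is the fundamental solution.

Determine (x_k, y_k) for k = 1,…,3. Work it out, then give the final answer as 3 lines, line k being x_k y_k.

√500 = [22; 2,1,3,2,1,…,1,2,44, …], period ℓ=14 (even) → k=13
k=0  a_k=22  p_k/q_k = 22/1
…
k=2  a_k=1  p_k/q_k = 67/3
k=3  a_k=3  p_k/q_k = 246/11
…
k=5  a_k=1  p_k/q_k = 805/36
…
k=9  a_k=1  p_k/q_k = 30254/1353
k=10  a_k=2  p_k/q_k = 76317/3413
…
k=12  a_k=1  p_k/q_k = 335522/15005
k=13  a_k=2  p_k/q_k = 930249/41602
fundamental: x₁=930249, y₁=41602  (since 865363202001 − 500·1730726404 = 1)
k=2:  x_2 = 930249·930249+500·41602·41602 = 1730726404001,  y_2 = 930249·41602+41602·930249 = 77400437796
k=3:  x_3 = 930249·1730726404001+500·41602·77400437796 = 3220013013190122249,  y_3 = 930249·77400437796+41602·1730726404001 = 144003359718540806

930249 41602
1730726404001 77400437796
3220013013190122249 144003359718540806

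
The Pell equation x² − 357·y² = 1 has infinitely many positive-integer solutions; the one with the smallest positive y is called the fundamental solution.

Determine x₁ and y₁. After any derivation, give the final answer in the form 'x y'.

3401 180

√357 = [18; 1,8,2,8,1,36, …], period ℓ=6 (even) → k=5
k=0  a_k=18  p_k/q_k = 18/1
k=1  a_k=1  p_k/q_k = 19/1
k=2  a_k=8  p_k/q_k = 170/9
…
k=4  a_k=8  p_k/q_k = 3042/161
k=5  a_k=1  p_k/q_k = 3401/180
→ (3401, 180).  Check: 3401²=11566801, 357·180²=11566800, difference 1.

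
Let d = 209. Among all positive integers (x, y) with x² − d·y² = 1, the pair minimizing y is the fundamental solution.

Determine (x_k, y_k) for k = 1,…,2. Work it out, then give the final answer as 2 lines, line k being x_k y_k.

46551 3220
4333991201 299788440

√209 = [14; 2,5,3,2,3,5,2,28, …], period ℓ=8 (even) → k=7
step 0: (14, 1)  from 14·(1,0) + (0,1)
step 1: (29, 2)  from 2·(14,1) + (1,0)
step 2: (159, 11)  from 5·(29,2) + (14,1)
step 3: (506, 35)  from 3·(159,11) + (29,2)
…
step 5: (4019, 278)  from 3·(1171,81) + (506,35)
step 6: (21266, 1471)  from 5·(4019,278) + (1171,81)
step 7: (46551, 3220)  from 2·(21266,1471) + (4019,278)
(x₁, y₁) = (46551, 3220);  46551² − 209·3220² = 1 ✓
n=2: (46551,3220)∘(46551,3220) = (46551·46551+209·3220·3220, 46551·3220+3220·46551) = (4333991201,299788440)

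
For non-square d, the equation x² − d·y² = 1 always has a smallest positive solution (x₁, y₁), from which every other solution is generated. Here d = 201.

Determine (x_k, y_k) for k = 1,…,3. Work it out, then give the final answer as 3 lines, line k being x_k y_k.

[14; 5,1,1,1,2,…,1,5,28] for √201; ℓ=14 ⇒ convergent index 13
step 0: (14, 1)  from 14·(1,0) + (0,1)
step 1: (71, 5)  from 5·(14,1) + (1,0)
step 2: (85, 6)  from 1·(71,5) + (14,1)
step 3: (156, 11)  from 1·(85,6) + (71,5)
step 4: (241, 17)  from 1·(156,11) + (85,6)
step 5: (638, 45)  from 2·(241,17) + (156,11)
…
step 7: (7670, 541)  from 8·(879,62) + (638,45)
step 8: (8549, 603)  from 1·(7670,541) + (879,62)
step 9: (24768, 1747)  from 2·(8549,603) + (7670,541)
step 10: (33317, 2350)  from 1·(24768,1747) + (8549,603)
…
step 12: (91402, 6447)  from 1·(58085,4097) + (33317,2350)
step 13: (515095, 36332)  from 5·(91402,6447) + (58085,4097)
fundamental: x₁=515095, y₁=36332  (since 265322859025 − 201·1320014224 = 1)
(515095+36332√201)^2 = 530645718049 + 37428863080√201
(515095+36332√201)^3 = 546665912276384215 + 38558840456348868√201

515095 36332
530645718049 37428863080
546665912276384215 38558840456348868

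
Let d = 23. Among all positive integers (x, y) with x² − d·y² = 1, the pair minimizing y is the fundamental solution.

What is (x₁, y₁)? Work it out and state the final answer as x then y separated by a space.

[4; 1,3,1,8] for √23; ℓ=4 ⇒ convergent index 3
i=0: a=4 ⇒ p=4, q=1
i=1: a=1 ⇒ p=5, q=1
i=2: a=3 ⇒ p=19, q=4
i=3: a=1 ⇒ p=24, q=5
(x₁, y₁) = (24, 5);  24² − 23·5² = 1 ✓

24 5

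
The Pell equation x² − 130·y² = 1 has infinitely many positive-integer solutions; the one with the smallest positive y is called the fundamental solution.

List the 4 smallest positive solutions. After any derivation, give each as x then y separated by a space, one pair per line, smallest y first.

6499 570
84474001 7408860
1097993058499 96300361710
14271713689896001 1251712094097720

d=130: √d = [11; 2,2,22] (ℓ=3, odd), read p_5/q_5
step 0: (11, 1)  from 11·(1,0) + (0,1)
step 1: (23, 2)  from 2·(11,1) + (1,0)
…
step 4: (2611, 229)  from 2·(1277,112) + (57,5)
step 5: (6499, 570)  from 2·(2611,229) + (1277,112)
(x₁, y₁) = (6499, 570);  6499² − 130·570² = 1 ✓
(x_2, y_2) = (6499·6499 + 130·570·570, 6499·570 + 570·6499) = (84474001, 7408860)
(x_3, y_3) = (6499·84474001 + 130·570·7408860, 6499·7408860 + 570·84474001) = (1097993058499, 96300361710)
(x_4, y_4) = (6499·1097993058499 + 130·570·96300361710, 6499·96300361710 + 570·1097993058499) = (14271713689896001, 1251712094097720)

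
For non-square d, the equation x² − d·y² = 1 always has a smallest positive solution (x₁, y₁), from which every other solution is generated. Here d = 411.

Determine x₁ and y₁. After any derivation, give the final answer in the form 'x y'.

[20; 3,1,1,1,19,1,1,1,3,40] for √411; ℓ=10 ⇒ convergent index 9
i=0: a=20 ⇒ p=20, q=1
i=1: a=3 ⇒ p=61, q=3
…
i=3: a=1 ⇒ p=142, q=7
i=4: a=1 ⇒ p=223, q=11
…
i=6: a=1 ⇒ p=4602, q=227
i=7: a=1 ⇒ p=8981, q=443
i=8: a=1 ⇒ p=13583, q=670
i=9: a=3 ⇒ p=49730, q=2453
fundamental: x₁=49730, y₁=2453  (since 2473072900 − 411·6017209 = 1)

49730 2453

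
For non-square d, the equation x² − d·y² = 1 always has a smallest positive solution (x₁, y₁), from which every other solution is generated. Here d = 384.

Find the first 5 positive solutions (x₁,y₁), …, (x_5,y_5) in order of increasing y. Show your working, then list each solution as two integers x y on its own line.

[19; 1,1,2,9,2,1,1,38] for √384; ℓ=8 ⇒ convergent index 7
i=0: a=19 ⇒ p=19, q=1
i=1: a=1 ⇒ p=20, q=1
i=2: a=1 ⇒ p=39, q=2
…
i=5: a=2 ⇒ p=1940, q=99
i=6: a=1 ⇒ p=2861, q=146
i=7: a=1 ⇒ p=4801, q=245
fundamental: x₁=4801, y₁=245  (since 23049601 − 384·60025 = 1)
(x_2, y_2) = (4801·4801 + 384·245·245, 4801·245 + 245·4801) = (46099201, 2352490)
(x_3, y_3) = (4801·46099201 + 384·245·2352490, 4801·2352490 + 245·46099201) = (442644523201, 22588608735)
(x_4, y_4) = (4801·442644523201 + 384·245·22588608735, 4801·22588608735 + 245·442644523201) = (4250272665676801, 216895818720980)
(x_5, y_5) = (4801·4250272665676801 + 384·245·216895818720980, 4801·216895818720980 + 245·4250272665676801) = (40811117693184120001, 2082633628770241225)

4801 245
46099201 2352490
442644523201 22588608735
4250272665676801 216895818720980
40811117693184120001 2082633628770241225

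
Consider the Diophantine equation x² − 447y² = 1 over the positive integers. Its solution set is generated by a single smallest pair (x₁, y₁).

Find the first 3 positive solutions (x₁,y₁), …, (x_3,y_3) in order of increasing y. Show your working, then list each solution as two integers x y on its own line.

148 7
43807 2072
12966724 613305

√447 → a₀=21, period (7,42); ℓ=2 even so k=1
a_0=21:  p_0=21·1+0=21,  q_0=21·0+1=1
a_1=7:  p_1=7·21+1=148,  q_1=7·1+0=7
fundamental: x₁=148, y₁=7  (since 21904 − 447·49 = 1)
(x_2, y_2) = (148·148 + 447·7·7, 148·7 + 7·148) = (43807, 2072)
(x_3, y_3) = (148·43807 + 447·7·2072, 148·2072 + 7·43807) = (12966724, 613305)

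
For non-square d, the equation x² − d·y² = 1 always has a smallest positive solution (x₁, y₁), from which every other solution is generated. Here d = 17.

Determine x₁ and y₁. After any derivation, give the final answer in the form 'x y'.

33 8

d=17: √d = [4; 8] (ℓ=1, odd), read p_1/q_1
i=0: a=4 ⇒ p=4, q=1
i=1: a=8 ⇒ p=33, q=8
→ (33, 8).  Check: 33²=1089, 17·8²=1088, difference 1.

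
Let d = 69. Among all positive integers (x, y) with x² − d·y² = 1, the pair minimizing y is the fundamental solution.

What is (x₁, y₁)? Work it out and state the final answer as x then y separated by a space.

7775 936

√69 → a₀=8, period (3,3,1,4,1,3,3,16); ℓ=8 even so k=7
k=0  a_k=8  p_k/q_k = 8/1
k=1  a_k=3  p_k/q_k = 25/3
…
k=3  a_k=1  p_k/q_k = 108/13
k=4  a_k=4  p_k/q_k = 515/62
k=5  a_k=1  p_k/q_k = 623/75
k=6  a_k=3  p_k/q_k = 2384/287
k=7  a_k=3  p_k/q_k = 7775/936
(x₁, y₁) = (7775, 936);  7775² − 69·936² = 1 ✓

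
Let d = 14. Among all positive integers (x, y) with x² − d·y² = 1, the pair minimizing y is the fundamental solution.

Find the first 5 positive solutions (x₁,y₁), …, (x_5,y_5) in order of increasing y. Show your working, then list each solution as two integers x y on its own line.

15 4
449 120
13455 3596
403201 107760
12082575 3229204

√14 = [3; 1,2,1,6, …], period ℓ=4 (even) → k=3
step 0: (3, 1)  from 3·(1,0) + (0,1)
…
step 2: (11, 3)  from 2·(4,1) + (3,1)
step 3: (15, 4)  from 1·(11,3) + (4,1)
(x₁, y₁) = (15, 4);  15² − 14·4² = 1 ✓
k=2:  x_2 = 15·15+14·4·4 = 449,  y_2 = 15·4+4·15 = 120
k=3:  x_3 = 15·449+14·4·120 = 13455,  y_3 = 15·120+4·449 = 3596
k=4:  x_4 = 15·13455+14·4·3596 = 403201,  y_4 = 15·3596+4·13455 = 107760
k=5:  x_5 = 15·403201+14·4·107760 = 12082575,  y_5 = 15·107760+4·403201 = 3229204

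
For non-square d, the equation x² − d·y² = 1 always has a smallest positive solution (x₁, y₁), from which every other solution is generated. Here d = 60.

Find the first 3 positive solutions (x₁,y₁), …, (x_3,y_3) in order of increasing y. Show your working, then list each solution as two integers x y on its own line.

31 4
1921 248
119071 15372

√60 → a₀=7, period (1,2,1,14); ℓ=4 even so k=3
k=0  a_k=7  p_k/q_k = 7/1
…
k=2  a_k=2  p_k/q_k = 23/3
k=3  a_k=1  p_k/q_k = 31/4
fundamental: x₁=31, y₁=4  (since 961 − 60·16 = 1)
(x_2, y_2) = (31·31 + 60·4·4, 31·4 + 4·31) = (1921, 248)
(x_3, y_3) = (31·1921 + 60·4·248, 31·248 + 4·1921) = (119071, 15372)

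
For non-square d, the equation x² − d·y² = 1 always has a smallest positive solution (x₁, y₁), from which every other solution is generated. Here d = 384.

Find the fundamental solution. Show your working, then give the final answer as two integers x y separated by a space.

√384 → a₀=19, period (1,1,2,9,2,1,1,38); ℓ=8 even so k=7
step 0: (19, 1)  from 19·(1,0) + (0,1)
…
step 5: (1940, 99)  from 2·(921,47) + (98,5)
step 6: (2861, 146)  from 1·(1940,99) + (921,47)
step 7: (4801, 245)  from 1·(2861,146) + (1940,99)
(x₁, y₁) = (4801, 245);  4801² − 384·245² = 1 ✓

4801 245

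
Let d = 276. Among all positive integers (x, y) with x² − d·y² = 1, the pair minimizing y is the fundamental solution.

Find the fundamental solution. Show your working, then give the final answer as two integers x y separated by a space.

[16; 1,1,1,1,2,2,2,1,1,1,1,32] for √276; ℓ=12 ⇒ convergent index 11
i=0: a=16 ⇒ p=16, q=1
i=1: a=1 ⇒ p=17, q=1
…
i=9: a=1 ⇒ p=3007, q=181
i=10: a=1 ⇒ p=4768, q=287
i=11: a=1 ⇒ p=7775, q=468
(x₁, y₁) = (7775, 468);  7775² − 276·468² = 1 ✓

7775 468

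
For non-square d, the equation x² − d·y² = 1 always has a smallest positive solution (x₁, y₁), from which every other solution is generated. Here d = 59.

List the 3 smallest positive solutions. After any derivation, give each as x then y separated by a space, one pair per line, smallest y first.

√59 = [7; 1,2,7,2,1,14, …], period ℓ=6 (even) → k=5
k=0  a_k=7  p_k/q_k = 7/1
k=1  a_k=1  p_k/q_k = 8/1
k=2  a_k=2  p_k/q_k = 23/3
…
k=4  a_k=2  p_k/q_k = 361/47
k=5  a_k=1  p_k/q_k = 530/69
→ (530, 69).  Check: 530²=280900, 59·69²=280899, difference 1.
n=2: (530,69)∘(530,69) = (530·530+59·69·69, 530·69+69·530) = (561799,73140)
n=3: (561799,73140)∘(530,69) = (530·561799+59·69·73140, 530·73140+69·561799) = (595506410,77528331)

530 69
561799 73140
595506410 77528331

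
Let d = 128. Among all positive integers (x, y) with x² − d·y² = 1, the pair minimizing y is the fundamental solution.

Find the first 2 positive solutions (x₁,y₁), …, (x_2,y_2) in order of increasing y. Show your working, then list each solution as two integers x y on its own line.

577 51
665857 58854

d=128: √d = [11; 3,5,3,22] (ℓ=4, even), read p_3/q_3
k=0  a_k=11  p_k/q_k = 11/1
…
k=2  a_k=5  p_k/q_k = 181/16
k=3  a_k=3  p_k/q_k = 577/51
→ (577, 51).  Check: 577²=332929, 128·51²=332928, difference 1.
n=2: (577,51)∘(577,51) = (577·577+128·51·51, 577·51+51·577) = (665857,58854)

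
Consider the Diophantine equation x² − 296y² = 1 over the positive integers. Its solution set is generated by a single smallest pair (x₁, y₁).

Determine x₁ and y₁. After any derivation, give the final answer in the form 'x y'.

√296 → a₀=17, period (4,1,7,1,4,34); ℓ=6 even so k=5
a_0=17:  p_0=17·1+0=17,  q_0=17·0+1=1
a_1=4:  p_1=4·17+1=69,  q_1=4·1+0=4
a_2=1:  p_2=1·69+17=86,  q_2=1·4+1=5
a_3=7:  p_3=7·86+69=671,  q_3=7·5+4=39
a_4=1:  p_4=1·671+86=757,  q_4=1·39+5=44
a_5=4:  p_5=4·757+671=3699,  q_5=4·44+39=215
fundamental: x₁=3699, y₁=215  (since 13682601 − 296·46225 = 1)

3699 215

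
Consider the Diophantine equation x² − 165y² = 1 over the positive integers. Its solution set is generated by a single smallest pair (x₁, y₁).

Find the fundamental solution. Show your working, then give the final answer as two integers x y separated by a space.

√165 = [12; 1,5,2,5,1,24, …], period ℓ=6 (even) → k=5
k=0  a_k=12  p_k/q_k = 12/1
k=1  a_k=1  p_k/q_k = 13/1
…
k=4  a_k=5  p_k/q_k = 912/71
k=5  a_k=1  p_k/q_k = 1079/84
(x₁, y₁) = (1079, 84);  1079² − 165·84² = 1 ✓

1079 84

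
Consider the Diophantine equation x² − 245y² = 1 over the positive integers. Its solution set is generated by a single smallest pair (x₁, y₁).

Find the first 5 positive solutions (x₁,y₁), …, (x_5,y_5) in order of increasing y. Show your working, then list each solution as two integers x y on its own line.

51841 3312
5374978561 343394784
557288527109761 35603857991376
57780789062419261441 3691479203918451648
5990827771012465337616001 382739946785069045776560

√245 = [15; 1,1,1,7,6,7,1,1,1,30, …], period ℓ=10 (even) → k=9
i=0: a=15 ⇒ p=15, q=1
i=1: a=1 ⇒ p=16, q=1
i=2: a=1 ⇒ p=31, q=2
i=3: a=1 ⇒ p=47, q=3
i=4: a=7 ⇒ p=360, q=23
…
i=7: a=1 ⇒ p=18016, q=1151
i=8: a=1 ⇒ p=33825, q=2161
i=9: a=1 ⇒ p=51841, q=3312
→ (51841, 3312).  Check: 51841²=2687489281, 245·3312²=2687489280, difference 1.
n=2: (51841,3312)∘(51841,3312) = (51841·51841+245·3312·3312, 51841·3312+3312·51841) = (5374978561,343394784)
n=3: (5374978561,343394784)∘(51841,3312) = (51841·5374978561+245·3312·343394784, 51841·343394784+3312·5374978561) = (557288527109761,35603857991376)
n=4: (557288527109761,35603857991376)∘(51841,3312) = (51841·557288527109761+245·3312·35603857991376, 51841·35603857991376+3312·557288527109761) = (57780789062419261441,3691479203918451648)
n=5: (57780789062419261441,3691479203918451648)∘(51841,3312) = (51841·57780789062419261441+245·3312·3691479203918451648, 51841·3691479203918451648+3312·57780789062419261441) = (5990827771012465337616001,382739946785069045776560)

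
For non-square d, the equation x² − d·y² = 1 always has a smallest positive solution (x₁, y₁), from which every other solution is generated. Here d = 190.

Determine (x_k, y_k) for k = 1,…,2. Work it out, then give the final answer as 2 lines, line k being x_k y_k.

d=190: √d = [13; 1,3,1,1,1,…,3,1,26] (ℓ=14, even), read p_13/q_13
k=0  a_k=13  p_k/q_k = 13/1
…
k=3  a_k=1  p_k/q_k = 69/5
k=4  a_k=1  p_k/q_k = 124/9
k=5  a_k=1  p_k/q_k = 193/14
k=6  a_k=2  p_k/q_k = 510/37
k=7  a_k=2  p_k/q_k = 1213/88
k=8  a_k=2  p_k/q_k = 2936/213
…
k=10  a_k=1  p_k/q_k = 7085/514
…
k=12  a_k=3  p_k/q_k = 40787/2959
k=13  a_k=1  p_k/q_k = 52021/3774
→ (52021, 3774).  Check: 52021²=2706184441, 190·3774²=2706184440, difference 1.
k=2:  x_2 = 52021·52021+190·3774·3774 = 5412368881,  y_2 = 52021·3774+3774·52021 = 392654508

52021 3774
5412368881 392654508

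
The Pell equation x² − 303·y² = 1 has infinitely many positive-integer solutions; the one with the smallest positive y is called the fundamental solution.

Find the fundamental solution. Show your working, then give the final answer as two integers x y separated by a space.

√303 = [17; 2,2,5,2,2,34, …], period ℓ=6 (even) → k=5
i=0: a=17 ⇒ p=17, q=1
i=1: a=2 ⇒ p=35, q=2
i=2: a=2 ⇒ p=87, q=5
i=3: a=5 ⇒ p=470, q=27
i=4: a=2 ⇒ p=1027, q=59
i=5: a=2 ⇒ p=2524, q=145
(x₁, y₁) = (2524, 145);  2524² − 303·145² = 1 ✓

2524 145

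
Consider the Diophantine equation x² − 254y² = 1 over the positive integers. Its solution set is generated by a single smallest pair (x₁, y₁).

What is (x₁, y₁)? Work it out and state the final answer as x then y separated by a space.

[15; 1,14,1,30] for √254; ℓ=4 ⇒ convergent index 3
a_0=15:  p_0=15·1+0=15,  q_0=15·0+1=1
…
a_2=14:  p_2=14·16+15=239,  q_2=14·1+1=15
a_3=1:  p_3=1·239+16=255,  q_3=1·15+1=16
→ (255, 16).  Check: 255²=65025, 254·16²=65024, difference 1.

255 16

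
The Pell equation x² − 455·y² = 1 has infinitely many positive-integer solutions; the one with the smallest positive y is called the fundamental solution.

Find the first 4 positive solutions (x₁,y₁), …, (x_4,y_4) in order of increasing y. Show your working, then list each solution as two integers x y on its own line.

√455 → a₀=21, period (3,42); ℓ=2 even so k=1
k=0  a_k=21  p_k/q_k = 21/1
k=1  a_k=3  p_k/q_k = 64/3
→ (64, 3).  Check: 64²=4096, 455·3²=4095, difference 1.
n=2: (64,3)∘(64,3) = (64·64+455·3·3, 64·3+3·64) = (8191,384)
n=3: (8191,384)∘(64,3) = (64·8191+455·3·384, 64·384+3·8191) = (1048384,49149)
n=4: (1048384,49149)∘(64,3) = (64·1048384+455·3·49149, 64·49149+3·1048384) = (134184961,6290688)

64 3
8191 384
1048384 49149
134184961 6290688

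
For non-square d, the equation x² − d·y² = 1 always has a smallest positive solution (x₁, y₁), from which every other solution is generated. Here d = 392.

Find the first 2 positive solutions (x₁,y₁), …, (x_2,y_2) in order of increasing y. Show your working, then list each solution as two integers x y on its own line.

[19; 1,3,1,38] for √392; ℓ=4 ⇒ convergent index 3
i=0: a=19 ⇒ p=19, q=1
i=1: a=1 ⇒ p=20, q=1
i=2: a=3 ⇒ p=79, q=4
i=3: a=1 ⇒ p=99, q=5
fundamental: x₁=99, y₁=5  (since 9801 − 392·25 = 1)
(x_2, y_2) = (99·99 + 392·5·5, 99·5 + 5·99) = (19601, 990)

99 5
19601 990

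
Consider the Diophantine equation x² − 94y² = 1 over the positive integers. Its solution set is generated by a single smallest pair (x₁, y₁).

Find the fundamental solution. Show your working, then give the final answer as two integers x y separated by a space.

2143295 221064

d=94: √d = [9; 1,2,3,1,1,…,2,1,18] (ℓ=16, even), read p_15/q_15
i=0: a=9 ⇒ p=9, q=1
i=1: a=1 ⇒ p=10, q=1
i=2: a=2 ⇒ p=29, q=3
i=3: a=3 ⇒ p=97, q=10
i=4: a=1 ⇒ p=126, q=13
i=5: a=1 ⇒ p=223, q=23
…
i=7: a=1 ⇒ p=1464, q=151
i=8: a=8 ⇒ p=12953, q=1336
…
i=10: a=5 ⇒ p=85038, q=8771
…
i=12: a=1 ⇒ p=184493, q=19029
i=13: a=3 ⇒ p=652934, q=67345
i=14: a=2 ⇒ p=1490361, q=153719
i=15: a=1 ⇒ p=2143295, q=221064
(x₁, y₁) = (2143295, 221064);  2143295² − 94·221064² = 1 ✓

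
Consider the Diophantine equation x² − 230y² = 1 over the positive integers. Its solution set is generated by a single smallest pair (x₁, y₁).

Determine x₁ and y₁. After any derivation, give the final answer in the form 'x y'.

91 6

√230 = [15; 6,30, …], period ℓ=2 (even) → k=1
i=0: a=15 ⇒ p=15, q=1
i=1: a=6 ⇒ p=91, q=6
→ (91, 6).  Check: 91²=8281, 230·6²=8280, difference 1.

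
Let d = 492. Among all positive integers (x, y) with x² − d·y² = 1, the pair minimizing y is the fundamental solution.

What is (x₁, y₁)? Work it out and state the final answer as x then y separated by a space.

29767 1342

[22; 5,1,1,10,1,1,5,44] for √492; ℓ=8 ⇒ convergent index 7
a_0=22:  p_0=22·1+0=22,  q_0=22·0+1=1
a_1=5:  p_1=5·22+1=111,  q_1=5·1+0=5
a_2=1:  p_2=1·111+22=133,  q_2=1·5+1=6
a_3=1:  p_3=1·133+111=244,  q_3=1·6+5=11
…
a_6=1:  p_6=1·2817+2573=5390,  q_6=1·127+116=243
a_7=5:  p_7=5·5390+2817=29767,  q_7=5·243+127=1342
fundamental: x₁=29767, y₁=1342  (since 886074289 − 492·1800964 = 1)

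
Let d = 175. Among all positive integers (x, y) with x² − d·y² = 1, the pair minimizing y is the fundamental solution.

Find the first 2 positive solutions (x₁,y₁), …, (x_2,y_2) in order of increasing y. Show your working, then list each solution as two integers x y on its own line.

√175 = [13; 4,2,1,2,4,26, …], period ℓ=6 (even) → k=5
i=0: a=13 ⇒ p=13, q=1
…
i=4: a=2 ⇒ p=463, q=35
i=5: a=4 ⇒ p=2024, q=153
(x₁, y₁) = (2024, 153);  2024² − 175·153² = 1 ✓
(x_2, y_2) = (2024·2024 + 175·153·153, 2024·153 + 153·2024) = (8193151, 619344)

2024 153
8193151 619344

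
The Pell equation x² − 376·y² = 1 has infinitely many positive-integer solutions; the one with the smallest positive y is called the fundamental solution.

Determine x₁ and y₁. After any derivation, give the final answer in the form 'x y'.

d=376: √d = [19; 2,1,1,3,1,…,1,2,38] (ℓ=16, even), read p_15/q_15
i=0: a=19 ⇒ p=19, q=1
…
i=6: a=2 ⇒ p=1241, q=64
…
i=10: a=2 ⇒ p=70621, q=3642
…
i=14: a=1 ⇒ p=837427, q=43187
i=15: a=2 ⇒ p=2143295, q=110532
→ (2143295, 110532).  Check: 2143295²=4593713457025, 376·110532²=4593713457024, difference 1.

2143295 110532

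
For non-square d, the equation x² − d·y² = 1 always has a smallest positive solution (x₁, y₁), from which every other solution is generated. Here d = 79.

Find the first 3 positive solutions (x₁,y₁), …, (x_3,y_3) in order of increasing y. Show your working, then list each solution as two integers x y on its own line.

80 9
12799 1440
2047760 230391

[8; 1,7,1,16] for √79; ℓ=4 ⇒ convergent index 3
i=0: a=8 ⇒ p=8, q=1
…
i=2: a=7 ⇒ p=71, q=8
i=3: a=1 ⇒ p=80, q=9
fundamental: x₁=80, y₁=9  (since 6400 − 79·81 = 1)
n=2: (80,9)∘(80,9) = (80·80+79·9·9, 80·9+9·80) = (12799,1440)
n=3: (12799,1440)∘(80,9) = (80·12799+79·9·1440, 80·1440+9·12799) = (2047760,230391)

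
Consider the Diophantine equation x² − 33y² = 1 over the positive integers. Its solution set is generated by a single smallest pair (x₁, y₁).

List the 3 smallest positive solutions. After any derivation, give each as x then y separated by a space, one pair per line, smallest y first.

[5; 1,2,1,10] for √33; ℓ=4 ⇒ convergent index 3
a_0=5:  p_0=5·1+0=5,  q_0=5·0+1=1
…
a_2=2:  p_2=2·6+5=17,  q_2=2·1+1=3
a_3=1:  p_3=1·17+6=23,  q_3=1·3+1=4
→ (23, 4).  Check: 23²=529, 33·4²=528, difference 1.
(23+4√33)^2 = 1057 + 184√33
(23+4√33)^3 = 48599 + 8460√33

23 4
1057 184
48599 8460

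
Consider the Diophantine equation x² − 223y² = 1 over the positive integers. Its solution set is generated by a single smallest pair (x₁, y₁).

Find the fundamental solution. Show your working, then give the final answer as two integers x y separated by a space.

224 15

√223 → a₀=14, period (1,13,1,28); ℓ=4 even so k=3
i=0: a=14 ⇒ p=14, q=1
…
i=2: a=13 ⇒ p=209, q=14
i=3: a=1 ⇒ p=224, q=15
fundamental: x₁=224, y₁=15  (since 50176 − 223·225 = 1)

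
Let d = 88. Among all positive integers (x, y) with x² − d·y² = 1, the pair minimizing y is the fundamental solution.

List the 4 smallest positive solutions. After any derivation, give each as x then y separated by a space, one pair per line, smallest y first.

197 21
77617 8274
30580901 3259935
12048797377 1284406116

√88 → a₀=9, period (2,1,1,1,2,18); ℓ=6 even so k=5
i=0: a=9 ⇒ p=9, q=1
…
i=2: a=1 ⇒ p=28, q=3
i=3: a=1 ⇒ p=47, q=5
i=4: a=1 ⇒ p=75, q=8
i=5: a=2 ⇒ p=197, q=21
fundamental: x₁=197, y₁=21  (since 38809 − 88·441 = 1)
(x_2, y_2) = (197·197 + 88·21·21, 197·21 + 21·197) = (77617, 8274)
(x_3, y_3) = (197·77617 + 88·21·8274, 197·8274 + 21·77617) = (30580901, 3259935)
(x_4, y_4) = (197·30580901 + 88·21·3259935, 197·3259935 + 21·30580901) = (12048797377, 1284406116)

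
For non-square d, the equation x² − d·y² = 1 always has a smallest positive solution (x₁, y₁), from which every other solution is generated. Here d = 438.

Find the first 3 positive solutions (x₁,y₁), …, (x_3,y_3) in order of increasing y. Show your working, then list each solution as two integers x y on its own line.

293 14
171697 8204
100614149 4807530

[20; 1,12,1,40] for √438; ℓ=4 ⇒ convergent index 3
k=0  a_k=20  p_k/q_k = 20/1
k=1  a_k=1  p_k/q_k = 21/1
k=2  a_k=12  p_k/q_k = 272/13
k=3  a_k=1  p_k/q_k = 293/14
fundamental: x₁=293, y₁=14  (since 85849 − 438·196 = 1)
(293+14√438)^2 = 171697 + 8204√438
(293+14√438)^3 = 100614149 + 4807530√438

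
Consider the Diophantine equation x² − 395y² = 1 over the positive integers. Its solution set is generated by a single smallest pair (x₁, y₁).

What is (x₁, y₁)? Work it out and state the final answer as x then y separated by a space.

√395 → a₀=19, period (1,6,1,38); ℓ=4 even so k=3
a_0=19:  p_0=19·1+0=19,  q_0=19·0+1=1
…
a_2=6:  p_2=6·20+19=139,  q_2=6·1+1=7
a_3=1:  p_3=1·139+20=159,  q_3=1·7+1=8
fundamental: x₁=159, y₁=8  (since 25281 − 395·64 = 1)

159 8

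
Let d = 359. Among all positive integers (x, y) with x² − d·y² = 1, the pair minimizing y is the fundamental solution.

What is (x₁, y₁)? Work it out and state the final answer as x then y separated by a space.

√359 → a₀=18, period (1,17,1,36); ℓ=4 even so k=3
k=0  a_k=18  p_k/q_k = 18/1
…
k=2  a_k=17  p_k/q_k = 341/18
k=3  a_k=1  p_k/q_k = 360/19
(x₁, y₁) = (360, 19);  360² − 359·19² = 1 ✓

360 19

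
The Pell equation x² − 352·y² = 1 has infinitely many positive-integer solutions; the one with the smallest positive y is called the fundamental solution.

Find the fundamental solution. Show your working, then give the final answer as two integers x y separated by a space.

77617 4137

d=352: √d = [18; 1,3,5,9,5,3,1,36] (ℓ=8, even), read p_7/q_7
step 0: (18, 1)  from 18·(1,0) + (0,1)
…
step 3: (394, 21)  from 5·(75,4) + (19,1)
step 4: (3621, 193)  from 9·(394,21) + (75,4)
step 5: (18499, 986)  from 5·(3621,193) + (394,21)
step 6: (59118, 3151)  from 3·(18499,986) + (3621,193)
step 7: (77617, 4137)  from 1·(59118,3151) + (18499,986)
→ (77617, 4137).  Check: 77617²=6024398689, 352·4137²=6024398688, difference 1.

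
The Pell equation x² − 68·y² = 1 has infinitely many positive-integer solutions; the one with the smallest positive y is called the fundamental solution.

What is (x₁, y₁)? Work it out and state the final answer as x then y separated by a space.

33 4

√68 = [8; 4,16, …], period ℓ=2 (even) → k=1
a_0=8:  p_0=8·1+0=8,  q_0=8·0+1=1
a_1=4:  p_1=4·8+1=33,  q_1=4·1+0=4
→ (33, 4).  Check: 33²=1089, 68·4²=1088, difference 1.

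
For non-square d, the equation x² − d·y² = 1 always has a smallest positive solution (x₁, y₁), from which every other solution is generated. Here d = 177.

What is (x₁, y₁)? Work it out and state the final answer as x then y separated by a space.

d=177: √d = [13; 3,3,2,8,2,3,3,26] (ℓ=8, even), read p_7/q_7
step 0: (13, 1)  from 13·(1,0) + (0,1)
…
step 2: (133, 10)  from 3·(40,3) + (13,1)
…
step 5: (5468, 411)  from 2·(2581,194) + (306,23)
step 6: (18985, 1427)  from 3·(5468,411) + (2581,194)
step 7: (62423, 4692)  from 3·(18985,1427) + (5468,411)
→ (62423, 4692).  Check: 62423²=3896630929, 177·4692²=3896630928, difference 1.

62423 4692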